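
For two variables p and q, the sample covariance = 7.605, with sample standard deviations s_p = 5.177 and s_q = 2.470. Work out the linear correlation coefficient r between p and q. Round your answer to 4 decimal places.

0.5947

r = Cov(p,q) / (s_p · s_q) = 7.605 / (5.177 × 2.470)
  = 7.605 / 12.7872 ≈ 0.5947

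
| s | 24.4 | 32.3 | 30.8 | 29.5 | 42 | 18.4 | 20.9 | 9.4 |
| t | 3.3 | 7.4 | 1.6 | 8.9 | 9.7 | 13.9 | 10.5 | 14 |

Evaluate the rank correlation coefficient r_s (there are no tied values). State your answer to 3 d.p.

-0.643

Rank s: 4, 7, 6, 5, 8, 2, 3, 1
Rank t: 2, 3, 1, 4, 5, 7, 6, 8
d = rank(s) − rank(t): 2, 4, 5, 1, 3, -5, -3, -7; Σd² = 138
ρ = 1 − 6Σd² / [n(n²−1)] = 1 − 6×138 / (8×63) = 1 − 828/504 ≈ -0.643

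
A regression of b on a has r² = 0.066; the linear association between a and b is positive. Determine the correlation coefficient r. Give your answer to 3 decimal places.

|r| = √0.066 = 0.257
The association is positive, so r = 0.257.

0.257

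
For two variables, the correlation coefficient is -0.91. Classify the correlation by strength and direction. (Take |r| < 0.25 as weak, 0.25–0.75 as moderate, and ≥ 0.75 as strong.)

strong negative

r = -0.91 < 0 so the relationship is negative.
|r| = 0.91, which falls in the strong range.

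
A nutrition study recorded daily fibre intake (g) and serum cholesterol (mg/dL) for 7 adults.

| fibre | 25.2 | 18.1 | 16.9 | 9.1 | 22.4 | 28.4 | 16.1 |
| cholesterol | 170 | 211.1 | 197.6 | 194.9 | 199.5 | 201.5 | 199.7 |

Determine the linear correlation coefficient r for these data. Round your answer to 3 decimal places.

n = 7, Σx = 136.2, Σy = 1374.3, Σx² = 2898.6, Σy² = 270777.57, Σxy = 26624.51
nΣxy − ΣxΣy = 186371.57 − 187179.66 = -808.09
nΣx² − (Σx)² = 20290.2 − 18550.44 = 1739.76; nΣy² − (Σy)² = 1895442.99 − 1888700.49 = 6742.5
r = -808.09 / √(1739.76 × 6742.5) = -808.09 / 3424.9572 ≈ -0.236

-0.236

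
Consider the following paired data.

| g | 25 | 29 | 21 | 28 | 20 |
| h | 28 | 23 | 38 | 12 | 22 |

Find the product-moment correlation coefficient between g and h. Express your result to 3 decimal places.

n = 5, Σg = 123, Σh = 123, Σg² = 3091, Σh² = 3385, Σgh = 2941
nΣgh − ΣgΣh = 14705 − 15129 = -424
nΣg² − (Σg)² = 15455 − 15129 = 326; nΣh² − (Σh)² = 16925 − 15129 = 1796
r = -424 / √(326 × 1796) = -424 / 765.1771 ≈ -0.554

-0.554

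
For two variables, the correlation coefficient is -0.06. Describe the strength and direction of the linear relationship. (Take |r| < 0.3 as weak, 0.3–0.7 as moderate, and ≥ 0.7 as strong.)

weak negative

r = -0.06 < 0 so the relationship is negative.
|r| = 0.06, which falls in the weak range.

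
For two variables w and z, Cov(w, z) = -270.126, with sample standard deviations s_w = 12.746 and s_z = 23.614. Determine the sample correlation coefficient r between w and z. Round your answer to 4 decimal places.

r = Cov(w,z) / (s_w · s_z) = -270.126 / (12.746 × 23.614)
  = -270.126 / 300.9840 ≈ -0.8975

-0.8975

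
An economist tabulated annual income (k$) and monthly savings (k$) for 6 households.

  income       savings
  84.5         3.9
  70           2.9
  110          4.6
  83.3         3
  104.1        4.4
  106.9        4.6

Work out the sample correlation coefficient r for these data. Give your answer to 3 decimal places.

n = 6, Σx = 558.8, Σy = 23.4, Σx² = 53343.56, Σy² = 94.3, Σxy = 2238.23
nΣxy − ΣxΣy = 13429.38 − 13075.92 = 353.46
nΣx² − (Σx)² = 320061.36 − 312257.44 = 7803.92; nΣy² − (Σy)² = 565.8 − 547.56 = 18.24
r = 353.46 / √(7803.92 × 18.24) = 353.46 / 377.2844 ≈ 0.937

0.937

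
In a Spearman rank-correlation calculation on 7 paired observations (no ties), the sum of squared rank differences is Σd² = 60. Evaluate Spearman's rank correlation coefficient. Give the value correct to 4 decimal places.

-0.0714

ρ = 1 − 6Σd² / [n(n²−1)] = 1 − 6×60 / (7×48)
  = 1 − 360/336 = 1 − 1.07143 ≈ -0.0714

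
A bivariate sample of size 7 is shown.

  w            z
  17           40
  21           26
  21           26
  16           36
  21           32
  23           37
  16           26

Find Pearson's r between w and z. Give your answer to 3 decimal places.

n = 7, Σw = 135, Σz = 223, Σw² = 2653, Σz² = 7317, Σwz = 4287
nΣwz − ΣwΣz = 30009 − 30105 = -96
nΣw² − (Σw)² = 18571 − 18225 = 346; nΣz² − (Σz)² = 51219 − 49729 = 1490
r = -96 / √(346 × 1490) = -96 / 718.0111 ≈ -0.134

-0.134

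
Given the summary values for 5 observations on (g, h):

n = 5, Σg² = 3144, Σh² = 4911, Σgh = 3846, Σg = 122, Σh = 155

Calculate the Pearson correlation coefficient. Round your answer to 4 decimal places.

r = (nΣgh − ΣgΣh) / √[(nΣg² − (Σg)²)(nΣh² − (Σh)²)]
Numerator: 5×3846 − 122×155 = 320
Denominator: √[(15720 − 14884)(24555 − 24025)] = √[836 × 530] = 665.6425
r = 320 / 665.6425 ≈ 0.4807

0.4807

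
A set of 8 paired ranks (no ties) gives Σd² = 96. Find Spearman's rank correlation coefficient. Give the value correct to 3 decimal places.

ρ = 1 − 6Σd² / [n(n²−1)] = 1 − 6×96 / (8×63)
  = 1 − 576/504 = 1 − 1.1429 ≈ -0.143

-0.143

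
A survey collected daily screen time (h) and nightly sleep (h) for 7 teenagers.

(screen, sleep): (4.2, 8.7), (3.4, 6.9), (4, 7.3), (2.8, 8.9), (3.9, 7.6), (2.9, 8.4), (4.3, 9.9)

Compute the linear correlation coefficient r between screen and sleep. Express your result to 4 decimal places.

0.1296

n = 7, Σx = 25.5, Σy = 57.7, Σx² = 95.15, Σy² = 482.13, Σxy = 210.69
nΣxy − ΣxΣy = 1474.83 − 1471.35 = 3.48
nΣx² − (Σx)² = 666.05 − 650.25 = 15.8; nΣy² − (Σy)² = 3374.91 − 3329.29 = 45.62
r = 3.48 / √(15.8 × 45.62) = 3.48 / 26.8476 ≈ 0.1296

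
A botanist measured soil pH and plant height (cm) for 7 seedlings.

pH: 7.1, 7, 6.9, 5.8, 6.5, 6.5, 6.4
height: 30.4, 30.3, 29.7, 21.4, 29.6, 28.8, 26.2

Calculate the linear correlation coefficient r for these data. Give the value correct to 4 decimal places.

0.9169

n = 7, Σx = 46.2, Σy = 196.4, Σx² = 306.12, Σy² = 5574.34, Σxy = 1304.27
nΣxy − ΣxΣy = 9129.89 − 9073.68 = 56.21
nΣx² − (Σx)² = 2142.84 − 2134.44 = 8.4; nΣy² − (Σy)² = 39020.38 − 38572.96 = 447.42
r = 56.21 / √(8.4 × 447.42) = 56.21 / 61.3052 ≈ 0.9169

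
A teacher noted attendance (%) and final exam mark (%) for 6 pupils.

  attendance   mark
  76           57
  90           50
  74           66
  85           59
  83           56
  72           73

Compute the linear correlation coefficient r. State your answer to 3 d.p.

-0.852

n = 6, Σx = 480, Σy = 361, Σx² = 38650, Σy² = 22051, Σxy = 28635
nΣxy − ΣxΣy = 171810 − 173280 = -1470
nΣx² − (Σx)² = 231900 − 230400 = 1500; nΣy² − (Σy)² = 132306 − 130321 = 1985
r = -1470 / √(1500 × 1985) = -1470 / 1725.5434 ≈ -0.852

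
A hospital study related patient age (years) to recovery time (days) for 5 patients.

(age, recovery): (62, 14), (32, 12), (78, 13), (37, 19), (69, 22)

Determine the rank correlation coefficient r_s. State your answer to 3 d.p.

0.300

Rank age: 3, 1, 5, 2, 4
Rank recovery: 3, 1, 2, 4, 5
d = rank(age) − rank(recovery): 0, 0, 3, -2, -1; Σd² = 14
ρ = 1 − 6Σd² / [n(n²−1)] = 1 − 6×14 / (5×24) = 1 − 84/120 ≈ 0.300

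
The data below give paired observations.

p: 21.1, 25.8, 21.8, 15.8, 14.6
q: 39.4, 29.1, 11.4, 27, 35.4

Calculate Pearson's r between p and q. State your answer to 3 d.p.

-0.234

n = 5, Σp = 99.1, Σq = 142.3, Σp² = 2048.89, Σq² = 4511.29, Σpq = 2774.08
nΣpq − ΣpΣq = 13870.4 − 14101.93 = -231.53
nΣp² − (Σp)² = 10244.45 − 9820.81 = 423.64; nΣq² − (Σq)² = 22556.45 − 20249.29 = 2307.16
r = -231.53 / √(423.64 × 2307.16) = -231.53 / 988.6381 ≈ -0.234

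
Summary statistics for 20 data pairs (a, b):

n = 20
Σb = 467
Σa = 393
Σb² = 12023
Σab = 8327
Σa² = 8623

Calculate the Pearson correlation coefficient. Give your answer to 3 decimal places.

r = (nΣab − ΣaΣb) / √[(nΣa² − (Σa)²)(nΣb² − (Σb)²)]
Numerator: 20×8327 − 393×467 = -16991
Denominator: √[(172460 − 154449)(240460 − 218089)] = √[18011 × 22371] = 20072.9689
r = -16991 / 20072.9689 ≈ -0.846

-0.846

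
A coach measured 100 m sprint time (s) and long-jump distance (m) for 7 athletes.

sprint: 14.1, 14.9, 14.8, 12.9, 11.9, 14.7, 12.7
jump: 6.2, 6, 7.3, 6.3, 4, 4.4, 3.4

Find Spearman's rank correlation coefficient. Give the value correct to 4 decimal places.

Rank sprint: 4, 7, 6, 3, 1, 5, 2
Rank jump: 5, 4, 7, 6, 2, 3, 1
d = rank(sprint) − rank(jump): -1, 3, -1, -3, -1, 2, 1; Σd² = 26
ρ = 1 − 6Σd² / [n(n²−1)] = 1 − 6×26 / (7×48) = 1 − 156/336 ≈ 0.5357

0.5357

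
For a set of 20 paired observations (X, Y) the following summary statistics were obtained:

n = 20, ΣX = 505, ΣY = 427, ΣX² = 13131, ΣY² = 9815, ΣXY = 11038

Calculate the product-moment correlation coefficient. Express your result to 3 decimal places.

0.498

r = (nΣXY − ΣXΣY) / √[(nΣX² − (ΣX)²)(nΣY² − (ΣY)²)]
Numerator: 20×11038 − 505×427 = 5125
Denominator: √[(262620 − 255025)(196300 − 182329)] = √[7595 × 13971] = 10300.9585
r = 5125 / 10300.9585 ≈ 0.498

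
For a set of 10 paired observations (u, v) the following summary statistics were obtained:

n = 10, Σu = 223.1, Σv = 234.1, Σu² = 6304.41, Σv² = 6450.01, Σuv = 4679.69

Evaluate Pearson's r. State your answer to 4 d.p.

r = (nΣuv − ΣuΣv) / √[(nΣu² − (Σu)²)(nΣv² − (Σv)²)]
Numerator: 10×4679.69 − 223.1×234.1 = -5430.81
Denominator: √[(63044.1 − 49773.61)(64500.1 − 54802.81)] = √[13270.49 × 9697.29] = 11344.0641
r = -5430.81 / 11344.0641 ≈ -0.4787

-0.4787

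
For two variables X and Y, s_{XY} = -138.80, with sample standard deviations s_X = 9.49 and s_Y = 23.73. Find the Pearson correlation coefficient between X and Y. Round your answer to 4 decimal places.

r = Cov(X,Y) / (s_X · s_Y) = -138.80 / (9.49 × 23.73)
  = -138.80 / 225.1977 ≈ -0.6163

-0.6163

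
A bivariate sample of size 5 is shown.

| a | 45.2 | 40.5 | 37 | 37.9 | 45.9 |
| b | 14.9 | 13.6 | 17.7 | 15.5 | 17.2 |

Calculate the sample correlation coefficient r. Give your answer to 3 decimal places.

-0.089

n = 5, Σa = 206.5, Σb = 78.9, Σa² = 8595.51, Σb² = 1256.35, Σab = 3256.11
nΣab − ΣaΣb = 16280.55 − 16292.85 = -12.3
nΣa² − (Σa)² = 42977.55 − 42642.25 = 335.3; nΣb² − (Σb)² = 6281.75 − 6225.21 = 56.54
r = -12.3 / √(335.3 × 56.54) = -12.3 / 137.6876 ≈ -0.089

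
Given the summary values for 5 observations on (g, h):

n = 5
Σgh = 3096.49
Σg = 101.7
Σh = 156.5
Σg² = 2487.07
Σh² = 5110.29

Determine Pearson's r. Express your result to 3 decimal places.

-0.291

r = (nΣgh − ΣgΣh) / √[(nΣg² − (Σg)²)(nΣh² − (Σh)²)]
Numerator: 5×3096.49 − 101.7×156.5 = -433.6
Denominator: √[(12435.35 − 10342.89)(25551.45 − 24492.25)] = √[2092.46 × 1059.2] = 1488.7356
r = -433.6 / 1488.7356 ≈ -0.291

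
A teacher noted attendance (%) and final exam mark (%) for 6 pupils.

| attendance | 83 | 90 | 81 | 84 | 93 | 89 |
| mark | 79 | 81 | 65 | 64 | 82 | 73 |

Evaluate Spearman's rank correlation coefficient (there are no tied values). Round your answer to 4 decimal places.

Rank attendance: 2, 5, 1, 3, 6, 4
Rank mark: 4, 5, 2, 1, 6, 3
d = rank(attendance) − rank(mark): -2, 0, -1, 2, 0, 1; Σd² = 10
ρ = 1 − 6Σd² / [n(n²−1)] = 1 − 6×10 / (6×35) = 1 − 60/210 ≈ 0.7143

0.7143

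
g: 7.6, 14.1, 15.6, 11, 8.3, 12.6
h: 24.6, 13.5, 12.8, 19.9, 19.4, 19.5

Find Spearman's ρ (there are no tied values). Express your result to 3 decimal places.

-0.829

Rank g: 1, 5, 6, 3, 2, 4
Rank h: 6, 2, 1, 5, 3, 4
d = rank(g) − rank(h): -5, 3, 5, -2, -1, 0; Σd² = 64
ρ = 1 − 6Σd² / [n(n²−1)] = 1 − 6×64 / (6×35) = 1 − 384/210 ≈ -0.829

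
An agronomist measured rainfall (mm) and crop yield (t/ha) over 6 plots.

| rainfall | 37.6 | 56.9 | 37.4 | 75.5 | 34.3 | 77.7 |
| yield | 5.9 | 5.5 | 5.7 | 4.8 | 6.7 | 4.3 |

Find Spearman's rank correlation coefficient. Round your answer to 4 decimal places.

Rank rainfall: 3, 4, 2, 5, 1, 6
Rank yield: 5, 3, 4, 2, 6, 1
d = rank(rainfall) − rank(yield): -2, 1, -2, 3, -5, 5; Σd² = 68
ρ = 1 − 6Σd² / [n(n²−1)] = 1 − 6×68 / (6×35) = 1 − 408/210 ≈ -0.9429

-0.9429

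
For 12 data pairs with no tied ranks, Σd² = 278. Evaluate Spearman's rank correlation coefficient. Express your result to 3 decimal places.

ρ = 1 − 6Σd² / [n(n²−1)] = 1 − 6×278 / (12×143)
  = 1 − 1668/1716 = 1 − 0.9720 ≈ 0.028

0.028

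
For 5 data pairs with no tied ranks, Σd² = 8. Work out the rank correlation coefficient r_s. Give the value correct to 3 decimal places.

0.600

ρ = 1 − 6Σd² / [n(n²−1)] = 1 − 6×8 / (5×24)
  = 1 − 48/120 = 1 − 0.4000 ≈ 0.600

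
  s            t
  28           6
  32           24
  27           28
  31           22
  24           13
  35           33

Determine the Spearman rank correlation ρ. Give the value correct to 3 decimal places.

Rank s: 3, 5, 2, 4, 1, 6
Rank t: 1, 4, 5, 3, 2, 6
d = rank(s) − rank(t): 2, 1, -3, 1, -1, 0; Σd² = 16
ρ = 1 − 6Σd² / [n(n²−1)] = 1 − 6×16 / (6×35) = 1 − 96/210 ≈ 0.543

0.543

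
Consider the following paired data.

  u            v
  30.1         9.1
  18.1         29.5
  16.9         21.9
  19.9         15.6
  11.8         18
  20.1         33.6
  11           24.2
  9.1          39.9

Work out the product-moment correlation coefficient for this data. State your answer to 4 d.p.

n = 8, Σu = 137, Σv = 191.8, Σu² = 2662.3, Σv² = 5306.64, Σuv = 3005.46
nΣuv − ΣuΣv = 24043.68 − 26276.6 = -2232.92
nΣu² − (Σu)² = 21298.4 − 18769 = 2529.4; nΣv² − (Σv)² = 42453.12 − 36787.24 = 5665.88
r = -2232.92 / √(2529.4 × 5665.88) = -2232.92 / 3785.6673 ≈ -0.5898

-0.5898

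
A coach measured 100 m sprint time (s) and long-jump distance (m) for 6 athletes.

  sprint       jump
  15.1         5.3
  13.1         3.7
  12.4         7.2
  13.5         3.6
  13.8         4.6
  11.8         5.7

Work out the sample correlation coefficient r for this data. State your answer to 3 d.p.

-0.346

n = 6, Σx = 79.7, Σy = 30.1, Σx² = 1065.31, Σy² = 160.23, Σxy = 397.12
nΣxy − ΣxΣy = 2382.72 − 2398.97 = -16.25
nΣx² − (Σx)² = 6391.86 − 6352.09 = 39.77; nΣy² − (Σy)² = 961.38 − 906.01 = 55.37
r = -16.25 / √(39.77 × 55.37) = -16.25 / 46.9262 ≈ -0.346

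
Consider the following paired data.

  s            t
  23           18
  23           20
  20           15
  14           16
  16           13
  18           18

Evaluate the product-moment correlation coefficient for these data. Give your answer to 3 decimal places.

0.650

n = 6, Σs = 114, Σt = 100, Σs² = 2234, Σt² = 1698, Σst = 1930
nΣst − ΣsΣt = 11580 − 11400 = 180
nΣs² − (Σs)² = 13404 − 12996 = 408; nΣt² − (Σt)² = 10188 − 10000 = 188
r = 180 / √(408 × 188) = 180 / 276.9549 ≈ 0.650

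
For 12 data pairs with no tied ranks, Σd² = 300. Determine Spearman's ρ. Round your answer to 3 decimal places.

-0.049

ρ = 1 − 6Σd² / [n(n²−1)] = 1 − 6×300 / (12×143)
  = 1 − 1800/1716 = 1 − 1.0490 ≈ -0.049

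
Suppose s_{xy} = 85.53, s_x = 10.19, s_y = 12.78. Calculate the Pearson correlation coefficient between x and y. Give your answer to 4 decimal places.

0.6568

r = Cov(x,y) / (s_x · s_y) = 85.53 / (10.19 × 12.78)
  = 85.53 / 130.2282 ≈ 0.6568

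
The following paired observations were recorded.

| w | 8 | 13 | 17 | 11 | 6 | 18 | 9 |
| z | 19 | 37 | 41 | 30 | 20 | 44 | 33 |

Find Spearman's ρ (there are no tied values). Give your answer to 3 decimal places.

Rank w: 2, 5, 6, 4, 1, 7, 3
Rank z: 1, 5, 6, 3, 2, 7, 4
d = rank(w) − rank(z): 1, 0, 0, 1, -1, 0, -1; Σd² = 4
ρ = 1 − 6Σd² / [n(n²−1)] = 1 − 6×4 / (7×48) = 1 − 24/336 ≈ 0.929

0.929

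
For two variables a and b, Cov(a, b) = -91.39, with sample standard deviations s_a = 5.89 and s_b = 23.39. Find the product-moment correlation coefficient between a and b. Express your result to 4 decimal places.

-0.6634

r = Cov(a,b) / (s_a · s_b) = -91.39 / (5.89 × 23.39)
  = -91.39 / 137.7671 ≈ -0.6634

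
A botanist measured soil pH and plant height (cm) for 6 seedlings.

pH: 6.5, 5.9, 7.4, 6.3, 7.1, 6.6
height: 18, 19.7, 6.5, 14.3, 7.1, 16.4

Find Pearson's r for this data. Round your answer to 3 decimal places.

-0.910

n = 6, Σx = 39.8, Σy = 82, Σx² = 265.48, Σy² = 1278.2, Σxy = 530.07
nΣxy − ΣxΣy = 3180.42 − 3263.6 = -83.18
nΣx² − (Σx)² = 1592.88 − 1584.04 = 8.84; nΣy² − (Σy)² = 7669.2 − 6724 = 945.2
r = -83.18 / √(8.84 × 945.2) = -83.18 / 91.4088 ≈ -0.910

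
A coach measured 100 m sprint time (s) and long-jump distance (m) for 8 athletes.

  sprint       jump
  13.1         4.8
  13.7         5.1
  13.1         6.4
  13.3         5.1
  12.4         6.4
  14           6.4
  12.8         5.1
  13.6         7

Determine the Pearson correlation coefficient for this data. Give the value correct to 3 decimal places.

n = 8, Σx = 106, Σy = 46.3, Σx² = 1406.36, Σy² = 272.95, Σxy = 613.86
nΣxy − ΣxΣy = 4910.88 − 4907.8 = 3.08
nΣx² − (Σx)² = 11250.88 − 11236 = 14.88; nΣy² − (Σy)² = 2183.6 − 2143.69 = 39.91
r = 3.08 / √(14.88 × 39.91) = 3.08 / 24.3693 ≈ 0.126

0.126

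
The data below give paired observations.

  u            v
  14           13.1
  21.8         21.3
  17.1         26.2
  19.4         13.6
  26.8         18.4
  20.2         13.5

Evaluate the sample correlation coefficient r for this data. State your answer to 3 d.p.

n = 6, Σu = 119.3, Σv = 106.1, Σu² = 2466.29, Σv² = 2017.51, Σuv = 2125.42
nΣuv − ΣuΣv = 12752.52 − 12657.73 = 94.79
nΣu² − (Σu)² = 14797.74 − 14232.49 = 565.25; nΣv² − (Σv)² = 12105.06 − 11257.21 = 847.85
r = 94.79 / √(565.25 × 847.85) = 94.79 / 692.2768 ≈ 0.137

0.137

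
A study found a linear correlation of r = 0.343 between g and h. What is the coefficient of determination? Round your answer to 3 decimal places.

r² = (0.343)² = 0.118

0.118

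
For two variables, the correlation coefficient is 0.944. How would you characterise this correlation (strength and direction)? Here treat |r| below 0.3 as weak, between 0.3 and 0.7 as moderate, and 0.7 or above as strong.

r = 0.944 > 0 so the relationship is positive.
|r| = 0.944, which falls in the strong range.

strong positive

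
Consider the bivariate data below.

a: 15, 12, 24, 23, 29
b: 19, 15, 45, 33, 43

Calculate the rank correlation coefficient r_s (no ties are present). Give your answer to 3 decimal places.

0.900

Rank a: 2, 1, 4, 3, 5
Rank b: 2, 1, 5, 3, 4
d = rank(a) − rank(b): 0, 0, -1, 0, 1; Σd² = 2
ρ = 1 − 6Σd² / [n(n²−1)] = 1 − 6×2 / (5×24) = 1 − 12/120 ≈ 0.900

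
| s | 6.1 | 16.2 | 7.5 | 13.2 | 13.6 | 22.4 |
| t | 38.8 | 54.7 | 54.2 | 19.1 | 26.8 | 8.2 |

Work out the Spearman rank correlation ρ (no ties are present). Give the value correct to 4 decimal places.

Rank s: 1, 5, 2, 3, 4, 6
Rank t: 4, 6, 5, 2, 3, 1
d = rank(s) − rank(t): -3, -1, -3, 1, 1, 5; Σd² = 46
ρ = 1 − 6Σd² / [n(n²−1)] = 1 − 6×46 / (6×35) = 1 − 276/210 ≈ -0.3143

-0.3143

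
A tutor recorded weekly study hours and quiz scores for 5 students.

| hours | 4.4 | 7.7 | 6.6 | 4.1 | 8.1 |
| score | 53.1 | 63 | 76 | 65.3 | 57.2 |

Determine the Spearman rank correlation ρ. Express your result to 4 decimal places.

Rank hours: 2, 4, 3, 1, 5
Rank score: 1, 3, 5, 4, 2
d = rank(hours) − rank(score): 1, 1, -2, -3, 3; Σd² = 24
ρ = 1 − 6Σd² / [n(n²−1)] = 1 − 6×24 / (5×24) = 1 − 144/120 ≈ -0.2000

-0.2000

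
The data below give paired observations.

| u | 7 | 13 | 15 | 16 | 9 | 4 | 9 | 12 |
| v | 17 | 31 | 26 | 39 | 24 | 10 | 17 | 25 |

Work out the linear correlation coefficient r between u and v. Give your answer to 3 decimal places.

n = 8, Σu = 85, Σv = 189, Σu² = 1021, Σv² = 5037, Σuv = 2245
nΣuv − ΣuΣv = 17960 − 16065 = 1895
nΣu² − (Σu)² = 8168 − 7225 = 943; nΣv² − (Σv)² = 40296 − 35721 = 4575
r = 1895 / √(943 × 4575) = 1895 / 2077.0713 ≈ 0.912

0.912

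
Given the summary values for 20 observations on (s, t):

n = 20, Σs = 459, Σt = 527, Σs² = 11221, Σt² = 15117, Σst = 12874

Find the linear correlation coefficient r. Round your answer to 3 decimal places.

0.848

r = (nΣst − ΣsΣt) / √[(nΣs² − (Σs)²)(nΣt² − (Σt)²)]
Numerator: 20×12874 − 459×527 = 15587
Denominator: √[(224420 − 210681)(302340 − 277729)] = √[13739 × 24611] = 18388.3259
r = 15587 / 18388.3259 ≈ 0.848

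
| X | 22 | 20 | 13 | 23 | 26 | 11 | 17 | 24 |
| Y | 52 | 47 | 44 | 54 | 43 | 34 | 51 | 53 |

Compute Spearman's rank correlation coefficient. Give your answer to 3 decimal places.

Rank X: 5, 4, 2, 6, 8, 1, 3, 7
Rank Y: 6, 4, 3, 8, 2, 1, 5, 7
d = rank(X) − rank(Y): -1, 0, -1, -2, 6, 0, -2, 0; Σd² = 46
ρ = 1 − 6Σd² / [n(n²−1)] = 1 − 6×46 / (8×63) = 1 − 276/504 ≈ 0.452

0.452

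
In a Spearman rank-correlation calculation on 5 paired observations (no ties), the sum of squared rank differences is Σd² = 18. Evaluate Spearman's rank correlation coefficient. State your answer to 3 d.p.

0.100

ρ = 1 − 6Σd² / [n(n²−1)] = 1 − 6×18 / (5×24)
  = 1 − 108/120 = 1 − 0.9000 ≈ 0.100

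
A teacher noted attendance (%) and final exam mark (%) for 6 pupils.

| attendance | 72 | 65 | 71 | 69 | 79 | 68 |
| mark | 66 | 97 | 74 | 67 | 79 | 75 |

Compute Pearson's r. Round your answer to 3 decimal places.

-0.337

n = 6, Σx = 424, Σy = 458, Σx² = 30076, Σy² = 35596, Σxy = 32275
nΣxy − ΣxΣy = 193650 − 194192 = -542
nΣx² − (Σx)² = 180456 − 179776 = 680; nΣy² − (Σy)² = 213576 − 209764 = 3812
r = -542 / √(680 × 3812) = -542 / 1610.0186 ≈ -0.337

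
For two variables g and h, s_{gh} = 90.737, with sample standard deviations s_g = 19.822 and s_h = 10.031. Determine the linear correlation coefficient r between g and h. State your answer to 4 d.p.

r = Cov(g,h) / (s_g · s_h) = 90.737 / (19.822 × 10.031)
  = 90.737 / 198.8345 ≈ 0.4563

0.4563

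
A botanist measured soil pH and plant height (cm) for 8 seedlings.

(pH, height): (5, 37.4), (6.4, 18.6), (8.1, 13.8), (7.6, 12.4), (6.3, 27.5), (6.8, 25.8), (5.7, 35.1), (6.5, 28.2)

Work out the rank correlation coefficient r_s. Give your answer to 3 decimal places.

Rank pH: 1, 4, 8, 7, 3, 6, 2, 5
Rank height: 8, 3, 2, 1, 5, 4, 7, 6
d = rank(pH) − rank(height): -7, 1, 6, 6, -2, 2, -5, -1; Σd² = 156
ρ = 1 − 6Σd² / [n(n²−1)] = 1 − 6×156 / (8×63) = 1 − 936/504 ≈ -0.857

-0.857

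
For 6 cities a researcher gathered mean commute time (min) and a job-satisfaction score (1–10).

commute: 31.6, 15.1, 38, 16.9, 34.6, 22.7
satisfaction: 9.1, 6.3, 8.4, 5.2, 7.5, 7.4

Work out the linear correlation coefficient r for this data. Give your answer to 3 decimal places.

n = 6, Σx = 158.9, Σy = 43.9, Σx² = 4668.63, Σy² = 331.11, Σxy = 1217.25
nΣxy − ΣxΣy = 7303.5 − 6975.71 = 327.79
nΣx² − (Σx)² = 28011.78 − 25249.21 = 2762.57; nΣy² − (Σy)² = 1986.66 − 1927.21 = 59.45
r = 327.79 / √(2762.57 × 59.45) = 327.79 / 405.2589 ≈ 0.809

0.809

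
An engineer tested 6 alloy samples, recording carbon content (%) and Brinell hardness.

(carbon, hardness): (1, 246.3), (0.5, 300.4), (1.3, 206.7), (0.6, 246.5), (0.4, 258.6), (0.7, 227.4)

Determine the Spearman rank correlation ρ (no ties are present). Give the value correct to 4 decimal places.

-0.8857

Rank carbon: 5, 2, 6, 3, 1, 4
Rank hardness: 3, 6, 1, 4, 5, 2
d = rank(carbon) − rank(hardness): 2, -4, 5, -1, -4, 2; Σd² = 66
ρ = 1 − 6Σd² / [n(n²−1)] = 1 − 6×66 / (6×35) = 1 − 396/210 ≈ -0.8857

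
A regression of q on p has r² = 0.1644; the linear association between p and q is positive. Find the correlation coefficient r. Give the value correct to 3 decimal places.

|r| = √0.1644 = 0.405
The association is positive, so r = 0.405.

0.405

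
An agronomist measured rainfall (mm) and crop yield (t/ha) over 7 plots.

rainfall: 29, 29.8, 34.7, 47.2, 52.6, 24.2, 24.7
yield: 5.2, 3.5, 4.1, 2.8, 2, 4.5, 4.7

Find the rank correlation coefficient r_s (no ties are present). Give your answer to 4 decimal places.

Rank rainfall: 3, 4, 5, 6, 7, 1, 2
Rank yield: 7, 3, 4, 2, 1, 5, 6
d = rank(rainfall) − rank(yield): -4, 1, 1, 4, 6, -4, -4; Σd² = 102
ρ = 1 − 6Σd² / [n(n²−1)] = 1 − 6×102 / (7×48) = 1 − 612/336 ≈ -0.8214

-0.8214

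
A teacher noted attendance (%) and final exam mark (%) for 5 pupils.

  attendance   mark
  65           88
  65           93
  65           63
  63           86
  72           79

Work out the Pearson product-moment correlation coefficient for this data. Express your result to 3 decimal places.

n = 5, Σx = 330, Σy = 409, Σx² = 21828, Σy² = 33999, Σxy = 26966
nΣxy − ΣxΣy = 134830 − 134970 = -140
nΣx² − (Σx)² = 109140 − 108900 = 240; nΣy² − (Σy)² = 169995 − 167281 = 2714
r = -140 / √(240 × 2714) = -140 / 807.0688 ≈ -0.173

-0.173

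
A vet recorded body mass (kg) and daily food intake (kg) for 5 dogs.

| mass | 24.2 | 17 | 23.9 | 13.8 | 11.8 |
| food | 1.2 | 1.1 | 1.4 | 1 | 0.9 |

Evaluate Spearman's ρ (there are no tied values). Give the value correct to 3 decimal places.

Rank mass: 5, 3, 4, 2, 1
Rank food: 4, 3, 5, 2, 1
d = rank(mass) − rank(food): 1, 0, -1, 0, 0; Σd² = 2
ρ = 1 − 6Σd² / [n(n²−1)] = 1 − 6×2 / (5×24) = 1 − 12/120 ≈ 0.900

0.900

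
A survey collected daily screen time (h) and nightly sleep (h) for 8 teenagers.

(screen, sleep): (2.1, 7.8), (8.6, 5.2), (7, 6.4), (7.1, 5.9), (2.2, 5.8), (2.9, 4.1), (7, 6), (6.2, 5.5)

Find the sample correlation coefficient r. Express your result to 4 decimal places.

n = 8, Σx = 43.1, Σy = 46.7, Σx² = 278.47, Σy² = 280.35, Σxy = 248.54
nΣxy − ΣxΣy = 1988.32 − 2012.77 = -24.45
nΣx² − (Σx)² = 2227.76 − 1857.61 = 370.15; nΣy² − (Σy)² = 2242.8 − 2180.89 = 61.91
r = -24.45 / √(370.15 × 61.91) = -24.45 / 151.3803 ≈ -0.1615

-0.1615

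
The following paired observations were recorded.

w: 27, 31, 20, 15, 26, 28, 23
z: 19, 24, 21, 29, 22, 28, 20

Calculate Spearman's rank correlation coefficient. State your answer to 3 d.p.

Rank w: 5, 7, 2, 1, 4, 6, 3
Rank z: 1, 5, 3, 7, 4, 6, 2
d = rank(w) − rank(z): 4, 2, -1, -6, 0, 0, 1; Σd² = 58
ρ = 1 − 6Σd² / [n(n²−1)] = 1 − 6×58 / (7×48) = 1 − 348/336 ≈ -0.036

-0.036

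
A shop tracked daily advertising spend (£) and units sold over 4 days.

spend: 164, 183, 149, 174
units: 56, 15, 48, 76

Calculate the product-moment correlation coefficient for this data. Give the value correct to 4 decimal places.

n = 4, Σx = 670, Σy = 195, Σx² = 112862, Σy² = 11441, Σxy = 32305
nΣxy − ΣxΣy = 129220 − 130650 = -1430
nΣx² − (Σx)² = 451448 − 448900 = 2548; nΣy² − (Σy)² = 45764 − 38025 = 7739
r = -1430 / √(2548 × 7739) = -1430 / 4440.6049 ≈ -0.3220

-0.3220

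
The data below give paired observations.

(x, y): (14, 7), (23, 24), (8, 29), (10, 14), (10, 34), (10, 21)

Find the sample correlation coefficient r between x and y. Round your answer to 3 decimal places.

n = 6, Σx = 75, Σy = 129, Σx² = 1089, Σy² = 3259, Σxy = 1572
nΣxy − ΣxΣy = 9432 − 9675 = -243
nΣx² − (Σx)² = 6534 − 5625 = 909; nΣy² − (Σy)² = 19554 − 16641 = 2913
r = -243 / √(909 × 2913) = -243 / 1627.2421 ≈ -0.149

-0.149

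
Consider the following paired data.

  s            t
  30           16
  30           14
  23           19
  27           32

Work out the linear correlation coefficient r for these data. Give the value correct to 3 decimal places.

-0.329

n = 4, Σs = 110, Σt = 81, Σs² = 3058, Σt² = 1837, Σst = 2201
nΣst − ΣsΣt = 8804 − 8910 = -106
nΣs² − (Σs)² = 12232 − 12100 = 132; nΣt² − (Σt)² = 7348 − 6561 = 787
r = -106 / √(132 × 787) = -106 / 322.3104 ≈ -0.329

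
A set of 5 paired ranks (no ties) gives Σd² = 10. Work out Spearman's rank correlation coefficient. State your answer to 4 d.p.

ρ = 1 − 6Σd² / [n(n²−1)] = 1 − 6×10 / (5×24)
  = 1 − 60/120 = 1 − 0.50000 ≈ 0.5000

0.5000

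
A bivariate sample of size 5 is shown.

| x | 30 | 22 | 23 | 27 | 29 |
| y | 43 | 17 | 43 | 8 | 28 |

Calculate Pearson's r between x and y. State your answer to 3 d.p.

0.177

n = 5, Σx = 131, Σy = 139, Σx² = 3483, Σy² = 4835, Σxy = 3681
nΣxy − ΣxΣy = 18405 − 18209 = 196
nΣx² − (Σx)² = 17415 − 17161 = 254; nΣy² − (Σy)² = 24175 − 19321 = 4854
r = 196 / √(254 × 4854) = 196 / 1110.3675 ≈ 0.177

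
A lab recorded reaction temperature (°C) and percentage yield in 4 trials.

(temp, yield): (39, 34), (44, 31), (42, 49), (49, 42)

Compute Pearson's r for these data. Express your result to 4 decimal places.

n = 4, Σx = 174, Σy = 156, Σx² = 7622, Σy² = 6282, Σxy = 6806
nΣxy − ΣxΣy = 27224 − 27144 = 80
nΣx² − (Σx)² = 30488 − 30276 = 212; nΣy² − (Σy)² = 25128 − 24336 = 792
r = 80 / √(212 × 792) = 80 / 409.7609 ≈ 0.1952

0.1952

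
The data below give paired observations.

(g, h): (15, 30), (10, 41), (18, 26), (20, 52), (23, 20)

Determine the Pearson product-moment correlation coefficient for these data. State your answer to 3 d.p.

-0.311

n = 5, Σg = 86, Σh = 169, Σg² = 1578, Σh² = 6361, Σgh = 2828
nΣgh − ΣgΣh = 14140 − 14534 = -394
nΣg² − (Σg)² = 7890 − 7396 = 494; nΣh² − (Σh)² = 31805 − 28561 = 3244
r = -394 / √(494 × 3244) = -394 / 1265.9131 ≈ -0.311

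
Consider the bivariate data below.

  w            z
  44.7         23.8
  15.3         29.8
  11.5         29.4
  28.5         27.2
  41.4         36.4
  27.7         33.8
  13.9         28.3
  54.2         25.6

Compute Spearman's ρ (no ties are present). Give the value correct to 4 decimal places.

Rank w: 7, 3, 1, 5, 6, 4, 2, 8
Rank z: 1, 6, 5, 3, 8, 7, 4, 2
d = rank(w) − rank(z): 6, -3, -4, 2, -2, -3, -2, 6; Σd² = 118
ρ = 1 − 6Σd² / [n(n²−1)] = 1 − 6×118 / (8×63) = 1 − 708/504 ≈ -0.4048

-0.4048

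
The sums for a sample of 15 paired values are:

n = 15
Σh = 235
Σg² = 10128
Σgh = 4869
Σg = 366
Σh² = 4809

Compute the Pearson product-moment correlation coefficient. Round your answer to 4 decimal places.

r = (nΣgh − ΣgΣh) / √[(nΣg² − (Σg)²)(nΣh² − (Σh)²)]
Numerator: 15×4869 − 366×235 = -12975
Denominator: √[(151920 − 133956)(72135 − 55225)] = √[17964 × 16910] = 17429.0344
r = -12975 / 17429.0344 ≈ -0.7444

-0.7444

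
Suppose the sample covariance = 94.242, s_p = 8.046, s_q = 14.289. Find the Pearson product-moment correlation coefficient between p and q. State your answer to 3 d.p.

0.820

r = Cov(p,q) / (s_p · s_q) = 94.242 / (8.046 × 14.289)
  = 94.242 / 114.9693 ≈ 0.820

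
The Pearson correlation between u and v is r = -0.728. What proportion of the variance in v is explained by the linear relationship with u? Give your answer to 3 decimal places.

0.530

r² = (-0.728)² = 0.530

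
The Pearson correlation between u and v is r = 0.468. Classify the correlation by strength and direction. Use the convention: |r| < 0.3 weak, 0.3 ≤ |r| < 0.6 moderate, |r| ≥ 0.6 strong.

moderate positive

r = 0.468 > 0 so the relationship is positive.
|r| = 0.468, which falls in the moderate range.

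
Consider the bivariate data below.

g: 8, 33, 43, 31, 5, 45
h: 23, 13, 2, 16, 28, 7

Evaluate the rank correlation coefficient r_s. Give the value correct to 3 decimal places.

-0.943

Rank g: 2, 4, 5, 3, 1, 6
Rank h: 5, 3, 1, 4, 6, 2
d = rank(g) − rank(h): -3, 1, 4, -1, -5, 4; Σd² = 68
ρ = 1 − 6Σd² / [n(n²−1)] = 1 − 6×68 / (6×35) = 1 − 408/210 ≈ -0.943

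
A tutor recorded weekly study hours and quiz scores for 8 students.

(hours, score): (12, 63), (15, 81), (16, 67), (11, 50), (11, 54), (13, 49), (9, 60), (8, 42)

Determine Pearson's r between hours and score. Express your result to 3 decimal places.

0.704

n = 8, Σx = 95, Σy = 466, Σx² = 1181, Σy² = 28200, Σxy = 5700
nΣxy − ΣxΣy = 45600 − 44270 = 1330
nΣx² − (Σx)² = 9448 − 9025 = 423; nΣy² − (Σy)² = 225600 − 217156 = 8444
r = 1330 / √(423 × 8444) = 1330 / 1889.9238 ≈ 0.704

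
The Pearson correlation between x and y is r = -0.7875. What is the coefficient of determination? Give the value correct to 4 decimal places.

r² = (-0.7875)² = 0.6202

0.6202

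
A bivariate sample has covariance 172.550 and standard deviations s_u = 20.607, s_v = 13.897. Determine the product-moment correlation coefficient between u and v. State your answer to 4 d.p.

r = Cov(u,v) / (s_u · s_v) = 172.550 / (20.607 × 13.897)
  = 172.550 / 286.3755 ≈ 0.6025

0.6025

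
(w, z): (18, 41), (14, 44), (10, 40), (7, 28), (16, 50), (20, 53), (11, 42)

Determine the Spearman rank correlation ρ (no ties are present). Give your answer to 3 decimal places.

Rank w: 6, 4, 2, 1, 5, 7, 3
Rank z: 3, 5, 2, 1, 6, 7, 4
d = rank(w) − rank(z): 3, -1, 0, 0, -1, 0, -1; Σd² = 12
ρ = 1 − 6Σd² / [n(n²−1)] = 1 − 6×12 / (7×48) = 1 − 72/336 ≈ 0.786

0.786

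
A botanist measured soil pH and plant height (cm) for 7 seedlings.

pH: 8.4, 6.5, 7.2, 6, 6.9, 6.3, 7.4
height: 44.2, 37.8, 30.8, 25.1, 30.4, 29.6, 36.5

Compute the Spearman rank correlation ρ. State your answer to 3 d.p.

Rank pH: 7, 3, 5, 1, 4, 2, 6
Rank height: 7, 6, 4, 1, 3, 2, 5
d = rank(pH) − rank(height): 0, -3, 1, 0, 1, 0, 1; Σd² = 12
ρ = 1 − 6Σd² / [n(n²−1)] = 1 − 6×12 / (7×48) = 1 − 72/336 ≈ 0.786

0.786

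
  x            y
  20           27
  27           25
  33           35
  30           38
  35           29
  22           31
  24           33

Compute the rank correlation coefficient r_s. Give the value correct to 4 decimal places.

Rank x: 1, 4, 6, 5, 7, 2, 3
Rank y: 2, 1, 6, 7, 3, 4, 5
d = rank(x) − rank(y): -1, 3, 0, -2, 4, -2, -2; Σd² = 38
ρ = 1 − 6Σd² / [n(n²−1)] = 1 − 6×38 / (7×48) = 1 − 228/336 ≈ 0.3214

0.3214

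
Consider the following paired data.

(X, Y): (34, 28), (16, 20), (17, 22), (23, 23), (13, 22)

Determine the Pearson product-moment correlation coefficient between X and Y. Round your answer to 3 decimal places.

0.921

n = 5, ΣX = 103, ΣY = 115, ΣX² = 2399, ΣY² = 2681, ΣXY = 2461
nΣXY − ΣXΣY = 12305 − 11845 = 460
nΣX² − (ΣX)² = 11995 − 10609 = 1386; nΣY² − (ΣY)² = 13405 − 13225 = 180
r = 460 / √(1386 × 180) = 460 / 499.4797 ≈ 0.921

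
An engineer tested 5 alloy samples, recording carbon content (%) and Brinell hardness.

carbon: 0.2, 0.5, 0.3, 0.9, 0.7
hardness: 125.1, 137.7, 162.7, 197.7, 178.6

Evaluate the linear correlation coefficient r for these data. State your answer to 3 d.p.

n = 5, Σx = 2.6, Σy = 801.8, Σx² = 1.68, Σy² = 132065.84, Σxy = 445.63
nΣxy − ΣxΣy = 2228.15 − 2084.68 = 143.47
nΣx² − (Σx)² = 8.4 − 6.76 = 1.64; nΣy² − (Σy)² = 660329.2 − 642883.24 = 17445.96
r = 143.47 / √(1.64 × 17445.96) = 143.47 / 169.1490 ≈ 0.848

0.848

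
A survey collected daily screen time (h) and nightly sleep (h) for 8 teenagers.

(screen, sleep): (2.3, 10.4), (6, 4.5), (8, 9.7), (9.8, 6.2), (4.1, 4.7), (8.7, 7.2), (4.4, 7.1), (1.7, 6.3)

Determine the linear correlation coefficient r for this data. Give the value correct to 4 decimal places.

n = 8, Σx = 45, Σy = 56.1, Σx² = 316.08, Σy² = 424.97, Σxy = 313.14
nΣxy − ΣxΣy = 2505.12 − 2524.5 = -19.38
nΣx² − (Σx)² = 2528.64 − 2025 = 503.64; nΣy² − (Σy)² = 3399.76 − 3147.21 = 252.55
r = -19.38 / √(503.64 × 252.55) = -19.38 / 356.6431 ≈ -0.0543

-0.0543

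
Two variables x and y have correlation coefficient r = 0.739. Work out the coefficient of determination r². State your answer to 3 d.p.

r² = (0.739)² = 0.546

0.546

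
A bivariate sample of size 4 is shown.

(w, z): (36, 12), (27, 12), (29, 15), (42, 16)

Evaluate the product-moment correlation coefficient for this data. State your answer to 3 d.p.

0.483

n = 4, Σw = 134, Σz = 55, Σw² = 4630, Σz² = 769, Σwz = 1863
nΣwz − ΣwΣz = 7452 − 7370 = 82
nΣw² − (Σw)² = 18520 − 17956 = 564; nΣz² − (Σz)² = 3076 − 3025 = 51
r = 82 / √(564 × 51) = 82 / 169.5995 ≈ 0.483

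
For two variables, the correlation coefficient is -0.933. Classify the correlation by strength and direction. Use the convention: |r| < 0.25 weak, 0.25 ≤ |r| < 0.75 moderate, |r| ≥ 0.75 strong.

strong negative

r = -0.933 < 0 so the relationship is negative.
|r| = 0.933, which falls in the strong range.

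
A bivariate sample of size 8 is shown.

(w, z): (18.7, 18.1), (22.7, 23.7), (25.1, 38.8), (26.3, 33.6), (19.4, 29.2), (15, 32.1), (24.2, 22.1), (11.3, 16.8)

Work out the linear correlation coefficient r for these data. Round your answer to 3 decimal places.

0.508

n = 8, Σw = 162.7, Σz = 214.4, Σw² = 3501.37, Σz² = 6177.4, Σwz = 4506.66
nΣwz − ΣwΣz = 36053.28 − 34882.88 = 1170.4
nΣw² − (Σw)² = 28010.96 − 26471.29 = 1539.67; nΣz² − (Σz)² = 49419.2 − 45967.36 = 3451.84
r = 1170.4 / √(1539.67 × 3451.84) = 1170.4 / 2305.3621 ≈ 0.508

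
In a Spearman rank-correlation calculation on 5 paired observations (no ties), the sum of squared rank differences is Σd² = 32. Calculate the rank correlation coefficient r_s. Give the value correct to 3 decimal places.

-0.600

ρ = 1 − 6Σd² / [n(n²−1)] = 1 − 6×32 / (5×24)
  = 1 − 192/120 = 1 − 1.6000 ≈ -0.600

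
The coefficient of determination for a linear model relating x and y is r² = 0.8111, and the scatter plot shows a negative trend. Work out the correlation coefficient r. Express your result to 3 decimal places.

-0.901

|r| = √0.8111 = 0.901
The association is negative, so r = −0.901.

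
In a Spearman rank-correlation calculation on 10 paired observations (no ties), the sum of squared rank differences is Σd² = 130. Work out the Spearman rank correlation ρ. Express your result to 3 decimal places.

0.212

ρ = 1 − 6Σd² / [n(n²−1)] = 1 − 6×130 / (10×99)
  = 1 − 780/990 = 1 − 0.7879 ≈ 0.212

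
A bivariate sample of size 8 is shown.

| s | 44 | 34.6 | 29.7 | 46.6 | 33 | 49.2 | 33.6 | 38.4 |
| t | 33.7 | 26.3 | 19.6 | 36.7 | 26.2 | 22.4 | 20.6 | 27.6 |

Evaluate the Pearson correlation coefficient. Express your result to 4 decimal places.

0.5624

n = 8, Σs = 309.1, Σt = 213.1, Σs² = 12299.97, Σt² = 5932.75, Σst = 8403.8
nΣst − ΣsΣt = 67230.4 − 65869.21 = 1361.19
nΣs² − (Σs)² = 98399.76 − 95542.81 = 2856.95; nΣt² − (Σt)² = 47462 − 45411.61 = 2050.39
r = 1361.19 / √(2856.95 × 2050.39) = 1361.19 / 2420.3020 ≈ 0.5624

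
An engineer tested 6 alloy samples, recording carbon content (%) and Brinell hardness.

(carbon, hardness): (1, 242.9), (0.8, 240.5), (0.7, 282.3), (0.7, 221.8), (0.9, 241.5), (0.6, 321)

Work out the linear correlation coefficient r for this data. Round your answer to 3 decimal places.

-0.597

n = 6, Σx = 4.7, Σy = 1550, Σx² = 3.79, Σy² = 407092.44, Σxy = 1198.12
nΣxy − ΣxΣy = 7188.72 − 7285 = -96.28
nΣx² − (Σx)² = 22.74 − 22.09 = 0.65; nΣy² − (Σy)² = 2442554.64 − 2402500 = 40054.64
r = -96.28 / √(0.65 × 40054.64) = -96.28 / 161.3552 ≈ -0.597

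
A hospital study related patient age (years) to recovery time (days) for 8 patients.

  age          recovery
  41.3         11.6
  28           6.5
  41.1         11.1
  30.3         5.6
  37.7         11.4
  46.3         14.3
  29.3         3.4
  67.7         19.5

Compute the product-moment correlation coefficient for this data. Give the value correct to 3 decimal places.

n = 8, Σx = 321.7, Σy = 83.4, Σx² = 14103.75, Σy² = 1057.64, Σxy = 3798.61
nΣxy − ΣxΣy = 30388.88 − 26829.78 = 3559.1
nΣx² − (Σx)² = 112830 − 103490.89 = 9339.11; nΣy² − (Σy)² = 8461.12 − 6955.56 = 1505.56
r = 3559.1 / √(9339.11 × 1505.56) = 3559.1 / 3749.7454 ≈ 0.949

0.949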